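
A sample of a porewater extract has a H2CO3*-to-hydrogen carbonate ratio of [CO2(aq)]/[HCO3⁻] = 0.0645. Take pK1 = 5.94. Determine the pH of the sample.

pH = 7.13

From K1 = [H⁺][HCO3⁻]/[CO2(aq)]:  pH = pK1 − log₁₀([CO2(aq)]/[HCO3⁻])
log₁₀(0.0645) = -1.190
pH = 5.94 − (-1.190) = 7.13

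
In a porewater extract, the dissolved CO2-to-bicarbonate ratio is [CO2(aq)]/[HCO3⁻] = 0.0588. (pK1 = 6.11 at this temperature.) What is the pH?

pH = 7.34

From K1 = [H⁺][HCO3⁻]/[CO2(aq)]:  pH = pK1 − log₁₀([CO2(aq)]/[HCO3⁻])
log₁₀(0.0588) = -1.231
pH = 6.11 − (-1.231) = 7.34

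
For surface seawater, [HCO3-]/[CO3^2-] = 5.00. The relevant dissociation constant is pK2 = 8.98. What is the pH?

From K2 = [H⁺][CO3^2-]/[HCO3-]:  pH = pK2 − log₁₀([HCO3-]/[CO3^2-])
log₁₀(5.00) = +0.699
pH = 8.98 − (+0.699) = 8.28

pH = 8.28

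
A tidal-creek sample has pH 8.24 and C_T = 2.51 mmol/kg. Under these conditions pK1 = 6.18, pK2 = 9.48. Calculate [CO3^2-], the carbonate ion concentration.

α₂ = 1 / (1 + [H⁺]/K2 + [H⁺]²/(K1K2)) = 1 / (1 + 10^+1.24 + 10^-0.82)
   = 1 / (1 + 17.378 + 0.15136) = 1/18.529 = 0.05397
[CO3²⁻] = α₂ × DIC = 0.05397 × 2.51 = 0.135 mmol/kg

[CO3²⁻] = 0.135 mmol/kg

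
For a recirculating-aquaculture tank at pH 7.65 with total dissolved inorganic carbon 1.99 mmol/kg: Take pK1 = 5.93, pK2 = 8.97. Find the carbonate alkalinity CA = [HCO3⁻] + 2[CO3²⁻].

CA = 2.04 mmol/kg

CA = [HCO3⁻] + 2[CO3²⁻] = (α₁ + 2α₂)·DIC
At pH 7.65: [H⁺]/K1 = 10^-1.72 = 0.019055, K2/[H⁺] = 10^-1.32 = 0.047863
α₁ = 1/(1 + 0.019055 + 0.047863) = 1/1.0669 = 0.9373; α₂ = α₁·K2/[H⁺] = 0.04486
α₁ + 2α₂ = 1.0270
CA = 1.0270 × 1.99 = 2.04 mmol/kg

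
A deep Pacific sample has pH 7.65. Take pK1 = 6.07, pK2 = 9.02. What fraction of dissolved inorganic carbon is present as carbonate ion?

α₂ = 0.0399

α₂ = 1 / (1 + [H⁺]/K2 + [H⁺]²/(K1K2)) = 1 / (1 + 10^+1.37 + 10^-0.21)
   = 1 / (1 + 23.442 + 0.61660) = 1/25.059 = 0.03991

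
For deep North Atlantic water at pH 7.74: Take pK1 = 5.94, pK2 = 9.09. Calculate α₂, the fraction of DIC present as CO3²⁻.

α₂ = 1 / (1 + [H⁺]/K2 + [H⁺]²/(K1K2)) = 1 / (1 + 10^+1.35 + 10^-0.45)
   = 1 / (1 + 22.387 + 0.35481) = 1/23.742 = 0.04212

α₂ = 0.0421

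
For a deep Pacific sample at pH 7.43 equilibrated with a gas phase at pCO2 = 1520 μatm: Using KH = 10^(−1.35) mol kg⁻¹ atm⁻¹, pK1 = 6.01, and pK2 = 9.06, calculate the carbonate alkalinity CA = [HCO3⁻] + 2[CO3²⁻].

[CO2*] = KH · pCO2 = 10^(−1.35) × 1520×10^-6 = 6.790×10^-5 mol/kg
α₀ = 1/(1 + K1/[H⁺] + K1K2/[H⁺]²) = 1/(1 + 10^+1.42 + 10^-0.21) = 0.03582
DIC = [CO2*]/α₀ = 6.790×10^-5 / 0.03582 = 1.896 mmol/kg
CA = (α₁ + 2α₂)·DIC = (0.9421 + 2×0.02208) × 1.896 = 1.87 mmol/kg

CA = 1.87 mmol/kg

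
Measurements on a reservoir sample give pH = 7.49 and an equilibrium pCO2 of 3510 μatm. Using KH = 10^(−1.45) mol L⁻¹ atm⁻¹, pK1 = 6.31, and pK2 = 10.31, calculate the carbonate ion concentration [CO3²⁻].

[CO3²⁻] = 2.85 μmol/L

[CO2*] = KH · pCO2 = 10^(−1.45) × 3510×10^-6 = 1.245×10^-4 mol/L
α₀ = 1/(1 + K1/[H⁺] + K1K2/[H⁺]²) = 1/(1 + 10^+1.18 + 10^-1.64) = 0.06189
DIC = [CO2*]/α₀ = 1.245×10^-4 / 0.06189 = 2.012 mmol/L
[CO3²⁻] = α₂·DIC; α₂ = 0.001418, so [CO3²⁻] = 0.001418 × 2.012 = 0.00285 mmol/L = 2.85 μmol/L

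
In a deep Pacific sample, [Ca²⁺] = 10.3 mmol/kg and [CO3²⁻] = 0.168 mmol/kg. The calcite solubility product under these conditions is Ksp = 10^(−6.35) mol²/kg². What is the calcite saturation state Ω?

Ω = 3.87

Ksp = 10^(−6.35) = 4.467×10^-7
Ω = [Ca²⁺][CO3²⁻]/Ksp = (10.3×10^-3)(0.168×10^-3) / 4.467×10^-7 = 3.87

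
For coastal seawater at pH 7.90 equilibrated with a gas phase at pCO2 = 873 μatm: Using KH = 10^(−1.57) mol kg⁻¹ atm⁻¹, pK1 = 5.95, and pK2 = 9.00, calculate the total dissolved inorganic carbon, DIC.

DIC = 2.28 mmol/kg

[CO2*] = KH · pCO2 = 10^(−1.57) × 873×10^-6 = 2.350×10^-5 mol/kg
α₀ = 1/(1 + K1/[H⁺] + K1K2/[H⁺]²) = 1/(1 + 10^+1.95 + 10^+0.85) = 0.01029
DIC = [CO2*]/α₀ = 2.350×10^-5 / 0.01029 = 2.28 mmol/kg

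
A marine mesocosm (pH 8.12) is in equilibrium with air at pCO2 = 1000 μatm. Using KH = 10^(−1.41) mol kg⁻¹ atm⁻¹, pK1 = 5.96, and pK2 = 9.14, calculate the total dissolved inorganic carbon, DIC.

[CO2*] = KH · pCO2 = 10^(−1.41) × 1000×10^-6 = 3.890×10^-5 mol/kg
α₀ = 1/(1 + K1/[H⁺] + K1K2/[H⁺]²) = 1/(1 + 10^+2.16 + 10^+1.14) = 0.006276
DIC = [CO2*]/α₀ = 3.890×10^-5 / 0.006276 = 6.20 mmol/kg

DIC = 6.20 mmol/kg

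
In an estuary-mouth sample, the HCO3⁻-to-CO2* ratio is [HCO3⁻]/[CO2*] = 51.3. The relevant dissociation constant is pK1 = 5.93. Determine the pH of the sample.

From K1 = [H⁺][HCO3⁻]/[CO2*]:  pH = pK1 + log₁₀([HCO3⁻]/[CO2*])
log₁₀(51.3) = +1.710
pH = 5.93 + (+1.710) = 7.64

pH = 7.64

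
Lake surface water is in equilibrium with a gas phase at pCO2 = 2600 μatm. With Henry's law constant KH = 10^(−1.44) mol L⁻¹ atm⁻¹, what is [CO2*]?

KH = 10^(−1.44) = 3.631×10^-2 mol L⁻¹ atm⁻¹
[CO2*] = KH · pCO2 = 3.631×10^-2 × 2600×10^-6 atm = 9.44×10^-5 mol/L

[CO2*] = 94.4 μmol/L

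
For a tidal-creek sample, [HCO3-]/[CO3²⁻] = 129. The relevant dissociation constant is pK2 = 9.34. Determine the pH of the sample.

pH = 7.23

From K2 = [H⁺][CO3²⁻]/[HCO3-]:  pH = pK2 − log₁₀([HCO3-]/[CO3²⁻])
log₁₀(129) = +2.111
pH = 9.34 − (+2.111) = 7.23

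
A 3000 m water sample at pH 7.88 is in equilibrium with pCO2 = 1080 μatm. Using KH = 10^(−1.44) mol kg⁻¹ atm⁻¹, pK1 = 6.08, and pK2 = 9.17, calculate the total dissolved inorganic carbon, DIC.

[CO2*] = KH · pCO2 = 10^(−1.44) × 1080×10^-6 = 3.921×10^-5 mol/kg
α₀ = 1/(1 + K1/[H⁺] + K1K2/[H⁺]²) = 1/(1 + 10^+1.80 + 10^+0.51) = 0.01485
DIC = [CO2*]/α₀ = 3.921×10^-5 / 0.01485 = 2.64 mmol/kg

DIC = 2.64 mmol/kg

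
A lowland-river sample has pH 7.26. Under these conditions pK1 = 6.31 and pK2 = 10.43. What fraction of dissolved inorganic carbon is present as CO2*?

α₀ = 0.101

α₀ = 1 / (1 + K1/[H⁺] + K1K2/[H⁺]²) = 1 / (1 + 10^+0.95 + 10^-2.22)
   = 1 / (1 + 8.9125 + 0.0060256) = 1/9.9185 = 0.1008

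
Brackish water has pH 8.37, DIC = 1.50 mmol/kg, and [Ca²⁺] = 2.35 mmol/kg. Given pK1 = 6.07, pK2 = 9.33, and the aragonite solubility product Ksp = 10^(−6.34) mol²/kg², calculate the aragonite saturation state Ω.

Ω = 0.759

α₂ = 1 / (1 + [H⁺]/K2 + [H⁺]²/(K1K2)) = 1 / (1 + 10^+0.96 + 10^-1.34)
   = 1 / (1 + 9.1201 + 0.045709) = 1/10.166 = 0.09837
[CO3²⁻] = α₂ × DIC = 0.09837 × 1.50 = 0.1476 mmol/kg
Ksp = 10^(−6.34) = 4.571×10^-7
Ω = [Ca²⁺][CO3²⁻]/Ksp = (2.35×10^-3)(1.476×10^-4) / 4.571×10^-7 = 0.759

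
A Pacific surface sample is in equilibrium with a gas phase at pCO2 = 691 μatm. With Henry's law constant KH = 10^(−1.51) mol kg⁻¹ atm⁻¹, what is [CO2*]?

[CO2*] = 21.4 μmol/kg

KH = 10^(−1.51) = 3.090×10^-2 mol kg⁻¹ atm⁻¹
[CO2*] = KH · pCO2 = 3.090×10^-2 × 691×10^-6 atm = 2.14×10^-5 mol/kg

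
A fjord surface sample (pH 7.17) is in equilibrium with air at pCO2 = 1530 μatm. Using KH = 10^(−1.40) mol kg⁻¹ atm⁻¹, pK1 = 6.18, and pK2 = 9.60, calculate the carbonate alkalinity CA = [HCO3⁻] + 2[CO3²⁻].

CA = 0.600 mmol/kg

[CO2*] = KH · pCO2 = 10^(−1.40) × 1530×10^-6 = 6.091×10^-5 mol/kg
α₀ = 1/(1 + K1/[H⁺] + K1K2/[H⁺]²) = 1/(1 + 10^+0.99 + 10^-1.44) = 0.09252
DIC = [CO2*]/α₀ = 6.091×10^-5 / 0.09252 = 0.6584 mmol/kg
CA = (α₁ + 2α₂)·DIC = (0.9041 + 2×0.003359) × 0.6584 = 0.600 mmol/kg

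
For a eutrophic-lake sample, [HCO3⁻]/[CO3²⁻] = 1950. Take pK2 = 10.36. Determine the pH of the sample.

pH = 7.07

From K2 = [H⁺][CO3²⁻]/[HCO3⁻]:  pH = pK2 − log₁₀([HCO3⁻]/[CO3²⁻])
log₁₀(1950) = +3.290
pH = 10.36 − (+3.290) = 7.07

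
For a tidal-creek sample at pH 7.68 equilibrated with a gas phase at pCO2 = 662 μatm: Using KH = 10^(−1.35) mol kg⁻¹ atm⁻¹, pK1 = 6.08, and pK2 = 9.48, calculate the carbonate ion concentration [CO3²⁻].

[CO2*] = KH · pCO2 = 10^(−1.35) × 662×10^-6 = 2.957×10^-5 mol/kg
α₀ = 1/(1 + K1/[H⁺] + K1K2/[H⁺]²) = 1/(1 + 10^+1.60 + 10^-0.20) = 0.02413
DIC = [CO2*]/α₀ = 2.957×10^-5 / 0.02413 = 1.225 mmol/kg
[CO3²⁻] = α₂·DIC; α₂ = 0.01523, so [CO3²⁻] = 0.01523 × 1.225 = 0.0187 mmol/kg = 18.7 μmol/kg

[CO3²⁻] = 18.7 μmol/kg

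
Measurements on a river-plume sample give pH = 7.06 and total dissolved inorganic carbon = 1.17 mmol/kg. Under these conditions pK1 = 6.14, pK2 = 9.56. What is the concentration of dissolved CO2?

α₀ = 1 / (1 + K1/[H⁺] + K1K2/[H⁺]²) = 1 / (1 + 10^+0.92 + 10^-1.58)
   = 1 / (1 + 8.3176 + 0.026303) = 1/9.3439 = 0.1070
[CO2*] = α₀ × DIC = 0.1070 × 1.17 = 0.125 mmol/kg

[CO2*] = 0.125 mmol/kg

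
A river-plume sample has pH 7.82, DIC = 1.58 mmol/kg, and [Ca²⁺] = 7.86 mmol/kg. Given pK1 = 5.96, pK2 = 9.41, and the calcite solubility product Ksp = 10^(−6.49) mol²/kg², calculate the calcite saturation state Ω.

Ω = 0.949

α₂ = 1 / (1 + [H⁺]/K2 + [H⁺]²/(K1K2)) = 1 / (1 + 10^+1.59 + 10^-0.27)
   = 1 / (1 + 38.905 + 0.53703) = 1/40.442 = 0.02473
[CO3²⁻] = α₂ × DIC = 0.02473 × 1.58 = 0.03907 mmol/kg
Ksp = 10^(−6.49) = 3.236×10^-7
Ω = [Ca²⁺][CO3²⁻]/Ksp = (7.86×10^-3)(3.907×10^-5) / 3.236×10^-7 = 0.949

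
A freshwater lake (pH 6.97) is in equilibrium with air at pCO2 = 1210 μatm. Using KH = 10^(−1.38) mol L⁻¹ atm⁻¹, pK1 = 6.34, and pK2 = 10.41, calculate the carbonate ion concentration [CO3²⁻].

[CO2*] = KH · pCO2 = 10^(−1.38) × 1210×10^-6 = 5.044×10^-5 mol/L
α₀ = 1/(1 + K1/[H⁺] + K1K2/[H⁺]²) = 1/(1 + 10^+0.63 + 10^-2.81) = 0.1898
DIC = [CO2*]/α₀ = 5.044×10^-5 / 0.1898 = 0.2657 mmol/L
[CO3²⁻] = α₂·DIC; α₂ = 0.0002940, so [CO3²⁻] = 0.0002940 × 0.2657 = 7.81×10^-5 mmol/L = 0.0781 μmol/L

[CO3²⁻] = 0.0781 μmol/L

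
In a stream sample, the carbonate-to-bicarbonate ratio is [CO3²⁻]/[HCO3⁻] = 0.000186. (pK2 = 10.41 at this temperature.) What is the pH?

pH = 6.68

From K2 = [H⁺][CO3²⁻]/[HCO3⁻]:  pH = pK2 + log₁₀([CO3²⁻]/[HCO3⁻])
log₁₀(0.000186) = -3.730
pH = 10.41 + (-3.730) = 6.68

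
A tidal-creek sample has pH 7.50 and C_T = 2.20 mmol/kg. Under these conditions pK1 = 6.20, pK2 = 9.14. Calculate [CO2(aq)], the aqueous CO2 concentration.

[CO2*] = 0.103 mmol/kg

α₀ = 1 / (1 + K1/[H⁺] + K1K2/[H⁺]²) = 1 / (1 + 10^+1.30 + 10^-0.34)
   = 1 / (1 + 19.953 + 0.45709) = 1/21.410 = 0.04671
[CO2*] = α₀ × DIC = 0.04671 × 2.20 = 0.103 mmol/kg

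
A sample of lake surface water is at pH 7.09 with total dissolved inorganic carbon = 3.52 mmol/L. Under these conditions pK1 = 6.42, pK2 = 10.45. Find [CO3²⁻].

α₂ = 1 / (1 + [H⁺]/K2 + [H⁺]²/(K1K2)) = 1 / (1 + 10^+3.36 + 10^+2.69)
   = 1 / (1 + 2290.9 + 489.78) = 1/2781.6 = 0.0003595
[CO3²⁻] = α₂ × DIC = 0.0003595 × 3.52 = 0.00127 mmol/L = 1.27 μmol/L

[CO3²⁻] = 1.27 μmol/L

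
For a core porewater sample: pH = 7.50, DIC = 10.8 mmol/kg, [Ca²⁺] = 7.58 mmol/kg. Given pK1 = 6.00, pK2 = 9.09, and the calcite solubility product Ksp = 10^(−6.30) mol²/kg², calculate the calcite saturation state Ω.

α₂ = 1 / (1 + [H⁺]/K2 + [H⁺]²/(K1K2)) = 1 / (1 + 10^+1.59 + 10^+0.09)
   = 1 / (1 + 38.905 + 1.2303) = 1/41.135 = 0.02431
[CO3²⁻] = α₂ × DIC = 0.02431 × 10.8 = 0.2626 mmol/kg
Ksp = 10^(−6.30) = 5.012×10^-7
Ω = [Ca²⁺][CO3²⁻]/Ksp = (7.58×10^-3)(2.626×10^-4) / 5.012×10^-7 = 3.97

Ω = 3.97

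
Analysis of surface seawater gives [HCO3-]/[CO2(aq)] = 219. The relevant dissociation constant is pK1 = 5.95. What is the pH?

From K1 = [H⁺][HCO3-]/[CO2(aq)]:  pH = pK1 + log₁₀([HCO3-]/[CO2(aq)])
log₁₀(219) = +2.340
pH = 5.95 + (+2.340) = 8.29

pH = 8.29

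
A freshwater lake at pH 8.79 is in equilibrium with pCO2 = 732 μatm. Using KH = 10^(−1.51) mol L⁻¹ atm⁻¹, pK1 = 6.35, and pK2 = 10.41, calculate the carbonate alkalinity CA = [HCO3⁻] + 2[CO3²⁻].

[CO2*] = KH · pCO2 = 10^(−1.51) × 732×10^-6 = 2.262×10^-5 mol/L
α₀ = 1/(1 + K1/[H⁺] + K1K2/[H⁺]²) = 1/(1 + 10^+2.44 + 10^+0.82) = 0.003533
DIC = [CO2*]/α₀ = 2.262×10^-5 / 0.003533 = 6.402 mmol/L
CA = (α₁ + 2α₂)·DIC = (0.9731 + 2×0.02334) × 6.402 = 6.53 mmol/L

CA = 6.53 mmol/L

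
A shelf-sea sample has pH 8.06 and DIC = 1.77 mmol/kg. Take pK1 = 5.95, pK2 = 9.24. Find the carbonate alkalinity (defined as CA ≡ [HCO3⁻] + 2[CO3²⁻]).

CA = 1.87 mmol/kg

CA = [HCO3⁻] + 2[CO3²⁻] = (α₁ + 2α₂)·DIC
At pH 8.06: [H⁺]/K1 = 10^-2.11 = 0.0077625, K2/[H⁺] = 10^-1.18 = 0.066069
α₁ = 1/(1 + 0.0077625 + 0.066069) = 1/1.0738 = 0.9312; α₂ = α₁·K2/[H⁺] = 0.06153
α₁ + 2α₂ = 1.0543
CA = 1.0543 × 1.77 = 1.87 mmol/kg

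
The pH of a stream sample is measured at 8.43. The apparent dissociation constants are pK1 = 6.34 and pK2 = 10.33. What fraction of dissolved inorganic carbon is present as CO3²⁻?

α₂ = 0.0123

α₂ = 1 / (1 + [H⁺]/K2 + [H⁺]²/(K1K2)) = 1 / (1 + 10^+1.90 + 10^-0.19)
   = 1 / (1 + 79.433 + 0.64565) = 1/81.078 = 0.01233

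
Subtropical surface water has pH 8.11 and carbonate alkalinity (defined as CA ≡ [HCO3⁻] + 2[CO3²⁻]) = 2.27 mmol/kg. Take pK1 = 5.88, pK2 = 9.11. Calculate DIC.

CA = [HCO3⁻] + 2[CO3²⁻] = (α₁ + 2α₂)·DIC
At pH 8.11: [H⁺]/K1 = 10^-2.23 = 0.0058884, K2/[H⁺] = 10^-1.00 = 0.10000
α₁ = 1/(1 + 0.0058884 + 0.10000) = 1/1.1059 = 0.9043; α₂ = α₁·K2/[H⁺] = 0.09043
α₁ + 2α₂ = 1.0851
DIC = CA / (α₁ + 2α₂) = 2.27 / 1.0851 = 2.09 mmol/kg

DIC = 2.09 mmol/kg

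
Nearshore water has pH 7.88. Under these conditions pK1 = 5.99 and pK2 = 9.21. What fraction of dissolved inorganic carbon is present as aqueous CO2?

α₀ = 1 / (1 + K1/[H⁺] + K1K2/[H⁺]²) = 1 / (1 + 10^+1.89 + 10^+0.56)
   = 1 / (1 + 77.625 + 3.6308) = 1/82.255 = 0.01216

α₀ = 0.0122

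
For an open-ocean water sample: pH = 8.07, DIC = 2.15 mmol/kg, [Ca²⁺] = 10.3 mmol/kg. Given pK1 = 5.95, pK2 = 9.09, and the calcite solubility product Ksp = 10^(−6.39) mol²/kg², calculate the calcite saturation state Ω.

α₂ = 1 / (1 + [H⁺]/K2 + [H⁺]²/(K1K2)) = 1 / (1 + 10^+1.02 + 10^-1.10)
   = 1 / (1 + 10.471 + 0.079433) = 1/11.551 = 0.08657
[CO3²⁻] = α₂ × DIC = 0.08657 × 2.15 = 0.1861 mmol/kg
Ksp = 10^(−6.39) = 4.074×10^-7
Ω = [Ca²⁺][CO3²⁻]/Ksp = (10.3×10^-3)(1.861×10^-4) / 4.074×10^-7 = 4.71

Ω = 4.71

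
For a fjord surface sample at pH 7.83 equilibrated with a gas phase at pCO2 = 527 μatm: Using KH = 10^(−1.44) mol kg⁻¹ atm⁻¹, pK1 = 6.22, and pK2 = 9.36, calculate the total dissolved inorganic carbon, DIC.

DIC = 0.822 mmol/kg

[CO2*] = KH · pCO2 = 10^(−1.44) × 527×10^-6 = 1.913×10^-5 mol/kg
α₀ = 1/(1 + K1/[H⁺] + K1K2/[H⁺]²) = 1/(1 + 10^+1.61 + 10^+0.08) = 0.02329
DIC = [CO2*]/α₀ = 1.913×10^-5 / 0.02329 = 0.822 mmol/kg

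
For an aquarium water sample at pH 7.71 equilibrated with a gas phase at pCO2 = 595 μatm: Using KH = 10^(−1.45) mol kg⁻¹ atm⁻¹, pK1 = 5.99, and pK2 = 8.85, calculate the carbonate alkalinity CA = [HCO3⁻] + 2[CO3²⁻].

[CO2*] = KH · pCO2 = 10^(−1.45) × 595×10^-6 = 2.111×10^-5 mol/kg
α₀ = 1/(1 + K1/[H⁺] + K1K2/[H⁺]²) = 1/(1 + 10^+1.72 + 10^+0.58) = 0.01746
DIC = [CO2*]/α₀ = 2.111×10^-5 / 0.01746 = 1.209 mmol/kg
CA = (α₁ + 2α₂)·DIC = (0.9162 + 2×0.06637) × 1.209 = 1.27 mmol/kg

CA = 1.27 mmol/kg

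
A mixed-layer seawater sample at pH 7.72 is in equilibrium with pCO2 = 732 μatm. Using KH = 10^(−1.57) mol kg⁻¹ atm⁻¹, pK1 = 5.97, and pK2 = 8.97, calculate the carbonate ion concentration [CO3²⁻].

[CO2*] = KH · pCO2 = 10^(−1.57) × 732×10^-6 = 1.970×10^-5 mol/kg
α₀ = 1/(1 + K1/[H⁺] + K1K2/[H⁺]²) = 1/(1 + 10^+1.75 + 10^+0.50) = 0.01656
DIC = [CO2*]/α₀ = 1.970×10^-5 / 0.01656 = 1.190 mmol/kg
[CO3²⁻] = α₂·DIC; α₂ = 0.05236, so [CO3²⁻] = 0.05236 × 1.190 = 0.0623 mmol/kg

[CO3²⁻] = 0.0623 mmol/kg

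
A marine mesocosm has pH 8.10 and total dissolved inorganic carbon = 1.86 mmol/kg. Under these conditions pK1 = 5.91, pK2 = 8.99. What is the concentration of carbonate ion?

[CO3²⁻] = 0.211 mmol/kg

α₂ = 1 / (1 + [H⁺]/K2 + [H⁺]²/(K1K2)) = 1 / (1 + 10^+0.89 + 10^-1.30)
   = 1 / (1 + 7.7625 + 0.050119) = 1/8.8126 = 0.1135
[CO3²⁻] = α₂ × DIC = 0.1135 × 1.86 = 0.211 mmol/kg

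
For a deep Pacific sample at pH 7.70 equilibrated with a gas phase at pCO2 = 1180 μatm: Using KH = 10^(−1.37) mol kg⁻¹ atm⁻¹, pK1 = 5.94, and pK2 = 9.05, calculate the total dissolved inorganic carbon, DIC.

[CO2*] = KH · pCO2 = 10^(−1.37) × 1180×10^-6 = 5.034×10^-5 mol/kg
α₀ = 1/(1 + K1/[H⁺] + K1K2/[H⁺]²) = 1/(1 + 10^+1.76 + 10^+0.41) = 0.01636
DIC = [CO2*]/α₀ = 5.034×10^-5 / 0.01636 = 3.08 mmol/kg

DIC = 3.08 mmol/kg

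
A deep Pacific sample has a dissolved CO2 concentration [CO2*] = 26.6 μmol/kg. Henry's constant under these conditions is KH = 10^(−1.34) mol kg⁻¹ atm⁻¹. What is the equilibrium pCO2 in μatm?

KH = 10^(−1.34) = 4.571×10^-2 mol kg⁻¹ atm⁻¹
pCO2 = [CO2*]/KH = 26.6×10^-6 / 4.571×10^-2 = 5.82×10^-4 atm = 582 μatm

pCO2 = 582 μatm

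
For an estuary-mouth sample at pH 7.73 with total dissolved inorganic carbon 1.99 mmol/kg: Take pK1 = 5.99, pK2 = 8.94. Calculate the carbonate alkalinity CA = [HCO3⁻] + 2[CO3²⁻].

CA = [HCO3⁻] + 2[CO3²⁻] = (α₁ + 2α₂)·DIC
At pH 7.73: [H⁺]/K1 = 10^-1.74 = 0.018197, K2/[H⁺] = 10^-1.21 = 0.061660
α₁ = 1/(1 + 0.018197 + 0.061660) = 1/1.0799 = 0.9260; α₂ = α₁·K2/[H⁺] = 0.05710
α₁ + 2α₂ = 1.0402
CA = 1.0402 × 1.99 = 2.07 mmol/kg

CA = 2.07 mmol/kg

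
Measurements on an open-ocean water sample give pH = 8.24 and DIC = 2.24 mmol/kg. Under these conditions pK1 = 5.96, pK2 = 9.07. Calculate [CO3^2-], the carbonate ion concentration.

α₂ = 1 / (1 + [H⁺]/K2 + [H⁺]²/(K1K2)) = 1 / (1 + 10^+0.83 + 10^-1.45)
   = 1 / (1 + 6.7608 + 0.035481) = 1/7.7963 = 0.1283
[CO3²⁻] = α₂ × DIC = 0.1283 × 2.24 = 0.287 mmol/kg

[CO3²⁻] = 0.287 mmol/kg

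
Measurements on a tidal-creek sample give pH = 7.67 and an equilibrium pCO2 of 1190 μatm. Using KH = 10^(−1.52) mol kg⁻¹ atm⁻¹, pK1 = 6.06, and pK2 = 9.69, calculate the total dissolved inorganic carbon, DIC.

DIC = 1.51 mmol/kg

[CO2*] = KH · pCO2 = 10^(−1.52) × 1190×10^-6 = 3.594×10^-5 mol/kg
α₀ = 1/(1 + K1/[H⁺] + K1K2/[H⁺]²) = 1/(1 + 10^+1.61 + 10^-0.41) = 0.02374
DIC = [CO2*]/α₀ = 3.594×10^-5 / 0.02374 = 1.51 mmol/kg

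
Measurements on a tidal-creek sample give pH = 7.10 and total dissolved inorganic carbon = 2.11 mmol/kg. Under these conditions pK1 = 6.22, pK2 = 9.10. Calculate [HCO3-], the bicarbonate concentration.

α₁ = 1 / (1 + [H⁺]/K1 + K2/[H⁺]) = 1 / (1 + 10^-0.88 + 10^-2.00)
   = 1 / (1 + 0.13183 + 0.010000) = 1/1.1418 = 0.8758
[HCO3⁻] = α₁ × DIC = 0.8758 × 2.11 = 1.85 mmol/kg

[HCO3⁻] = 1.85 mmol/kg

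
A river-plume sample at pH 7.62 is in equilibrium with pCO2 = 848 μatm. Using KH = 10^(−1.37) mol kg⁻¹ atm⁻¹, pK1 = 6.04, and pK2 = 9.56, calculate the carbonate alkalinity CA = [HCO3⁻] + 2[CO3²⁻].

[CO2*] = KH · pCO2 = 10^(−1.37) × 848×10^-6 = 3.617×10^-5 mol/kg
α₀ = 1/(1 + K1/[H⁺] + K1K2/[H⁺]²) = 1/(1 + 10^+1.58 + 10^-0.36) = 0.02535
DIC = [CO2*]/α₀ = 3.617×10^-5 / 0.02535 = 1.427 mmol/kg
CA = (α₁ + 2α₂)·DIC = (0.9636 + 2×0.01106) × 1.427 = 1.41 mmol/kg

CA = 1.41 mmol/kg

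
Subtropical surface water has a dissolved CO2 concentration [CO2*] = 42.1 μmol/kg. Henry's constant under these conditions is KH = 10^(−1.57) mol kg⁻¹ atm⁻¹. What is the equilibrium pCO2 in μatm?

KH = 10^(−1.57) = 2.692×10^-2 mol kg⁻¹ atm⁻¹
pCO2 = [CO2*]/KH = 42.1×10^-6 / 2.692×10^-2 = 1.56×10^-3 atm = 1560 μatm

pCO2 = 1560 μatm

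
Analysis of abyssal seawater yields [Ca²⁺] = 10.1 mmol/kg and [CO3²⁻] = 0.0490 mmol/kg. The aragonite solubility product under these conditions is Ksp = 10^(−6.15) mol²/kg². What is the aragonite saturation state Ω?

Ω = 0.699

Ksp = 10^(−6.15) = 7.079×10^-7
Ω = [Ca²⁺][CO3²⁻]/Ksp = (10.1×10^-3)(0.0490×10^-3) / 7.079×10^-7 = 0.699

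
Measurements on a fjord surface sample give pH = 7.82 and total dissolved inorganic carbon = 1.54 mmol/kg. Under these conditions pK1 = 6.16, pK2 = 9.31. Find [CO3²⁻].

α₂ = 1 / (1 + [H⁺]/K2 + [H⁺]²/(K1K2)) = 1 / (1 + 10^+1.49 + 10^-0.17)
   = 1 / (1 + 30.903 + 0.67608) = 1/32.579 = 0.03069
[CO3²⁻] = α₂ × DIC = 0.03069 × 1.54 = 0.0473 mmol/kg

[CO3²⁻] = 0.0473 mmol/kg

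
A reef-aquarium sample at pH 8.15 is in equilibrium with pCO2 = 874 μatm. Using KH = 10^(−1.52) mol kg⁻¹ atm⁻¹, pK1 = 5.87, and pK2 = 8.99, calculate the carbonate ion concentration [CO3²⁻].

[CO3²⁻] = 0.727 mmol/kg

[CO2*] = KH · pCO2 = 10^(−1.52) × 874×10^-6 = 2.639×10^-5 mol/kg
α₀ = 1/(1 + K1/[H⁺] + K1K2/[H⁺]²) = 1/(1 + 10^+2.28 + 10^+1.44) = 0.004564
DIC = [CO2*]/α₀ = 2.639×10^-5 / 0.004564 = 5.783 mmol/kg
[CO3²⁻] = α₂·DIC; α₂ = 0.1257, so [CO3²⁻] = 0.1257 × 5.783 = 0.727 mmol/kg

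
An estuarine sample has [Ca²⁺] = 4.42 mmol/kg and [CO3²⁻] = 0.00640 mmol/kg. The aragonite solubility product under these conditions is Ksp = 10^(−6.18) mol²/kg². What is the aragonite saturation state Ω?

Ksp = 10^(−6.18) = 6.607×10^-7
Ω = [Ca²⁺][CO3²⁻]/Ksp = (4.42×10^-3)(0.00640×10^-3) / 6.607×10^-7 = 0.0428

Ω = 0.0428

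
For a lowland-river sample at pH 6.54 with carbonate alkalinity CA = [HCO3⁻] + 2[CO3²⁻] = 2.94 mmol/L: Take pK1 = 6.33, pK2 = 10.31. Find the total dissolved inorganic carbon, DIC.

DIC = 4.75 mmol/L

CA = [HCO3⁻] + 2[CO3²⁻] = (α₁ + 2α₂)·DIC
At pH 6.54: [H⁺]/K1 = 10^-0.21 = 0.61660, K2/[H⁺] = 10^-3.77 = 0.00016982
α₁ = 1/(1 + 0.61660 + 0.00016982) = 1/1.6168 = 0.6185; α₂ = α₁·K2/[H⁺] = 0.0001050
α₁ + 2α₂ = 0.6187
DIC = CA / (α₁ + 2α₂) = 2.94 / 0.6187 = 4.75 mmol/L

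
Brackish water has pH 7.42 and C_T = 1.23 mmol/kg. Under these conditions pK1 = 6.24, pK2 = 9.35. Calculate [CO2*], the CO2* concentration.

α₀ = 1 / (1 + K1/[H⁺] + K1K2/[H⁺]²) = 1 / (1 + 10^+1.18 + 10^-0.75)
   = 1 / (1 + 15.136 + 0.17783) = 1/16.313 = 0.06130
[CO2*] = α₀ × DIC = 0.06130 × 1.23 = 0.0754 mmol/kg

[CO2*] = 0.0754 mmol/kg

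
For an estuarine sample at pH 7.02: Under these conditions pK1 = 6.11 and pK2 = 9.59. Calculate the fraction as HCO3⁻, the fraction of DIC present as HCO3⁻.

α₁ = 1 / (1 + [H⁺]/K1 + K2/[H⁺]) = 1 / (1 + 10^-0.91 + 10^-2.57)
   = 1 / (1 + 0.12303 + 0.0026915) = 1/1.1257 = 0.8883

α₁ = 0.888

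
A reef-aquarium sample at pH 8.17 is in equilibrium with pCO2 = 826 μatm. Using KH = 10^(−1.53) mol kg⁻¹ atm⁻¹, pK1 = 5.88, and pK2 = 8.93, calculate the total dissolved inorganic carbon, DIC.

DIC = 5.60 mmol/kg

[CO2*] = KH · pCO2 = 10^(−1.53) × 826×10^-6 = 2.438×10^-5 mol/kg
α₀ = 1/(1 + K1/[H⁺] + K1K2/[H⁺]²) = 1/(1 + 10^+2.29 + 10^+1.53) = 0.004350
DIC = [CO2*]/α₀ = 2.438×10^-5 / 0.004350 = 5.60 mmol/kg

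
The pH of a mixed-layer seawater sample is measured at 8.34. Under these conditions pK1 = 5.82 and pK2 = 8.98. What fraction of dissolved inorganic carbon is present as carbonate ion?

α₂ = 0.186

α₂ = 1 / (1 + [H⁺]/K2 + [H⁺]²/(K1K2)) = 1 / (1 + 10^+0.64 + 10^-1.88)
   = 1 / (1 + 4.3652 + 0.013183) = 1/5.3783 = 0.1859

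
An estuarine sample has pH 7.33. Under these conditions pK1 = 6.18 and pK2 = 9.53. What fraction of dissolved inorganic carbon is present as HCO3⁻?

α₁ = 0.928

α₁ = 1 / (1 + [H⁺]/K1 + K2/[H⁺]) = 1 / (1 + 10^-1.15 + 10^-2.20)
   = 1 / (1 + 0.070795 + 0.0063096) = 1/1.0771 = 0.9284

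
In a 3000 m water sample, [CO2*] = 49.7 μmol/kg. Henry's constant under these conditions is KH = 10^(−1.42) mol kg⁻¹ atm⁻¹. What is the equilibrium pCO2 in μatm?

pCO2 = 1310 μatm

KH = 10^(−1.42) = 3.802×10^-2 mol kg⁻¹ atm⁻¹
pCO2 = [CO2*]/KH = 49.7×10^-6 / 3.802×10^-2 = 1.31×10^-3 atm = 1310 μatm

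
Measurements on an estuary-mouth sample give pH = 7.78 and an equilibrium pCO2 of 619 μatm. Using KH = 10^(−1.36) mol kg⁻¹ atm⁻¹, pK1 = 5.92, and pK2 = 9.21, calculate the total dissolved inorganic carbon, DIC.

[CO2*] = KH · pCO2 = 10^(−1.36) × 619×10^-6 = 2.702×10^-5 mol/kg
α₀ = 1/(1 + K1/[H⁺] + K1K2/[H⁺]²) = 1/(1 + 10^+1.86 + 10^+0.43) = 0.01313
DIC = [CO2*]/α₀ = 2.702×10^-5 / 0.01313 = 2.06 mmol/kg

DIC = 2.06 mmol/kg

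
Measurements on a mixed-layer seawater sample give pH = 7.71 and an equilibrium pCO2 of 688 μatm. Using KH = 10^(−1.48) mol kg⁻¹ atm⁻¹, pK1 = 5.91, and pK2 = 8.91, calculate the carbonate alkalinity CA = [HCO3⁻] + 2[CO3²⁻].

[CO2*] = KH · pCO2 = 10^(−1.48) × 688×10^-6 = 2.278×10^-5 mol/kg
α₀ = 1/(1 + K1/[H⁺] + K1K2/[H⁺]²) = 1/(1 + 10^+1.80 + 10^+0.60) = 0.01469
DIC = [CO2*]/α₀ = 2.278×10^-5 / 0.01469 = 1.551 mmol/kg
CA = (α₁ + 2α₂)·DIC = (0.9268 + 2×0.05848) × 1.551 = 1.62 mmol/kg

CA = 1.62 mmol/kg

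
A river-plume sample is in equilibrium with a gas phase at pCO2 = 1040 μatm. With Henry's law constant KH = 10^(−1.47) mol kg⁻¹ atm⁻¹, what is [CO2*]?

[CO2*] = 35.2 μmol/kg

KH = 10^(−1.47) = 3.388×10^-2 mol kg⁻¹ atm⁻¹
[CO2*] = KH · pCO2 = 3.388×10^-2 × 1040×10^-6 atm = 3.52×10^-5 mol/kg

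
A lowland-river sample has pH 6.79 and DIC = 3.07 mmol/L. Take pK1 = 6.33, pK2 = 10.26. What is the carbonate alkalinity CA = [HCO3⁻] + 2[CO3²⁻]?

CA = 2.28 mmol/L

CA = [HCO3⁻] + 2[CO3²⁻] = (α₁ + 2α₂)·DIC
At pH 6.79: [H⁺]/K1 = 10^-0.46 = 0.34674, K2/[H⁺] = 10^-3.47 = 0.00033884
α₁ = 1/(1 + 0.34674 + 0.00033884) = 1/1.3471 = 0.7423; α₂ = α₁·K2/[H⁺] = 0.0002515
α₁ + 2α₂ = 0.7429
CA = 0.7429 × 3.07 = 2.28 mmol/L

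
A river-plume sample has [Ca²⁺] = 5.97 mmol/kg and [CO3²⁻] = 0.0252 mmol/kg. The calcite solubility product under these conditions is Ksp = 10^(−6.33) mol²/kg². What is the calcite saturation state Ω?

Ω = 0.322

Ksp = 10^(−6.33) = 4.677×10^-7
Ω = [Ca²⁺][CO3²⁻]/Ksp = (5.97×10^-3)(0.0252×10^-3) / 4.677×10^-7 = 0.322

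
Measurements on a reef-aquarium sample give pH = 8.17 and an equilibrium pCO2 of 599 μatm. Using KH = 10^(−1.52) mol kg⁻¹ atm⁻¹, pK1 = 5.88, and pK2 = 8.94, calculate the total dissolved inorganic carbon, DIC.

DIC = 4.14 mmol/kg

[CO2*] = KH · pCO2 = 10^(−1.52) × 599×10^-6 = 1.809×10^-5 mol/kg
α₀ = 1/(1 + K1/[H⁺] + K1K2/[H⁺]²) = 1/(1 + 10^+2.29 + 10^+1.52) = 0.004365
DIC = [CO2*]/α₀ = 1.809×10^-5 / 0.004365 = 4.14 mmol/kg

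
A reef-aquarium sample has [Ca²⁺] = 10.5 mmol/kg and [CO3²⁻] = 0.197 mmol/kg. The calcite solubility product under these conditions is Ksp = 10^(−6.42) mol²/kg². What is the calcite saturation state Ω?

Ω = 5.44

Ksp = 10^(−6.42) = 3.802×10^-7
Ω = [Ca²⁺][CO3²⁻]/Ksp = (10.5×10^-3)(0.197×10^-3) / 3.802×10^-7 = 5.44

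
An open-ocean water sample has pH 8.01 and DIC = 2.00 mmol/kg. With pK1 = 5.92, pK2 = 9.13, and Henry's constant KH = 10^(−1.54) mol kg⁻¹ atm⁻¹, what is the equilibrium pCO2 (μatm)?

α₀ = 1 / (1 + K1/[H⁺] + K1K2/[H⁺]²) = 1 / (1 + 10^+2.09 + 10^+0.97)
   = 1 / (1 + 123.03 + 9.3325) = 1/133.36 = 0.007499
[CO2*] = α₀ × DIC = 0.007499 × 2.00 = 0.01500 mmol/kg = 15.00 μmol/kg
pCO2 = [CO2*]/KH = 1.500×10^-5 / 2.884×10^-2 = 520 μatm

pCO2 = 520 μatm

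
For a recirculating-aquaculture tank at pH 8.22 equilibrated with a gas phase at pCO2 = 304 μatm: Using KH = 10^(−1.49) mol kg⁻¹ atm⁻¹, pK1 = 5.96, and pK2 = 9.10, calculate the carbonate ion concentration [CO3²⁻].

[CO3²⁻] = 0.236 mmol/kg

[CO2*] = KH · pCO2 = 10^(−1.49) × 304×10^-6 = 9.837×10^-6 mol/kg
α₀ = 1/(1 + K1/[H⁺] + K1K2/[H⁺]²) = 1/(1 + 10^+2.26 + 10^+1.38) = 0.004832
DIC = [CO2*]/α₀ = 9.837×10^-6 / 0.004832 = 2.036 mmol/kg
[CO3²⁻] = α₂·DIC; α₂ = 0.1159, so [CO3²⁻] = 0.1159 × 2.036 = 0.236 mmol/kg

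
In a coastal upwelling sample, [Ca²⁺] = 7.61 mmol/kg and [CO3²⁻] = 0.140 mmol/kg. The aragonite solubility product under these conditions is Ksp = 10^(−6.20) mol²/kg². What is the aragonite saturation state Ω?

Ksp = 10^(−6.20) = 6.310×10^-7
Ω = [Ca²⁺][CO3²⁻]/Ksp = (7.61×10^-3)(0.140×10^-3) / 6.310×10^-7 = 1.69

Ω = 1.69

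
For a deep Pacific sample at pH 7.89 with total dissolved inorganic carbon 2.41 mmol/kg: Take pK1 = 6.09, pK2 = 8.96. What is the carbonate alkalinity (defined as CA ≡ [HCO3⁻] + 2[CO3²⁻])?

CA = 2.56 mmol/kg

CA = [HCO3⁻] + 2[CO3²⁻] = (α₁ + 2α₂)·DIC
At pH 7.89: [H⁺]/K1 = 10^-1.80 = 0.015849, K2/[H⁺] = 10^-1.07 = 0.085114
α₁ = 1/(1 + 0.015849 + 0.085114) = 1/1.1010 = 0.9083; α₂ = α₁·K2/[H⁺] = 0.07731
α₁ + 2α₂ = 1.0629
CA = 1.0629 × 2.41 = 2.56 mmol/kg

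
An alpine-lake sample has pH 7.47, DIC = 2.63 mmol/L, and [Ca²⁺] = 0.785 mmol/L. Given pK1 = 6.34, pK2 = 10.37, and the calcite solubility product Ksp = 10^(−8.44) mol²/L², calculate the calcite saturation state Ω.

Ω = 0.666

α₂ = 1 / (1 + [H⁺]/K2 + [H⁺]²/(K1K2)) = 1 / (1 + 10^+2.90 + 10^+1.77)
   = 1 / (1 + 794.33 + 58.884) = 1/854.21 = 0.001171
[CO3²⁻] = α₂ × DIC = 0.001171 × 2.63 = 0.003079 mmol/L = 3.079 μmol/L
Ksp = 10^(−8.44) = 3.631×10^-9
Ω = [Ca²⁺][CO3²⁻]/Ksp = (0.785×10^-3)(3.079×10^-6) / 3.631×10^-9 = 0.666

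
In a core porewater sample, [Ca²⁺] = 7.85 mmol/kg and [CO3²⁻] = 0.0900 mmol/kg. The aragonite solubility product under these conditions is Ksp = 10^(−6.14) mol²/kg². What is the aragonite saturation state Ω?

Ksp = 10^(−6.14) = 7.244×10^-7
Ω = [Ca²⁺][CO3²⁻]/Ksp = (7.85×10^-3)(0.0900×10^-3) / 7.244×10^-7 = 0.975

Ω = 0.975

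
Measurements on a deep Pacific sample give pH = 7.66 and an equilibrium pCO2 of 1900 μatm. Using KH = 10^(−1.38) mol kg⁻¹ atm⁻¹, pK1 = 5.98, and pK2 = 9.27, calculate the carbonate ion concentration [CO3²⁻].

[CO2*] = KH · pCO2 = 10^(−1.38) × 1900×10^-6 = 7.921×10^-5 mol/kg
α₀ = 1/(1 + K1/[H⁺] + K1K2/[H⁺]²) = 1/(1 + 10^+1.68 + 10^+0.07) = 0.01998
DIC = [CO2*]/α₀ = 7.921×10^-5 / 0.01998 = 3.963 mmol/kg
[CO3²⁻] = α₂·DIC; α₂ = 0.02348, so [CO3²⁻] = 0.02348 × 3.963 = 0.0931 mmol/kg

[CO3²⁻] = 0.0931 mmol/kg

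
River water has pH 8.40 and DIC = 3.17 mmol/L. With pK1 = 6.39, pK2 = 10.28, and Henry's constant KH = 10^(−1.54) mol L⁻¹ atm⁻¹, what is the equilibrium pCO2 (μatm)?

α₀ = 1 / (1 + K1/[H⁺] + K1K2/[H⁺]²) = 1 / (1 + 10^+2.01 + 10^+0.13)
   = 1 / (1 + 102.33 + 1.3490) = 1/104.68 = 0.009553
[CO2*] = α₀ × DIC = 0.009553 × 3.17 = 0.03028 mmol/L
pCO2 = [CO2*]/KH = 3.028×10^-5 / 2.884×10^-2 = 1050 μatm

pCO2 = 1050 μatm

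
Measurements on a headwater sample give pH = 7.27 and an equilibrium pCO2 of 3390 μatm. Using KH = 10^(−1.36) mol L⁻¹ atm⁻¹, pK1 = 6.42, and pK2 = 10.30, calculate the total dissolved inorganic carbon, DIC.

[CO2*] = KH · pCO2 = 10^(−1.36) × 3390×10^-6 = 1.480×10^-4 mol/L
α₀ = 1/(1 + K1/[H⁺] + K1K2/[H⁺]²) = 1/(1 + 10^+0.85 + 10^-2.18) = 0.1237
DIC = [CO2*]/α₀ = 1.480×10^-4 / 0.1237 = 1.20 mmol/L

DIC = 1.20 mmol/L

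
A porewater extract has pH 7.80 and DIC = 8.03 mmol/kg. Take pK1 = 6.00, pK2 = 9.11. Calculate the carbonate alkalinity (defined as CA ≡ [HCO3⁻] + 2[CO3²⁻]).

CA = 8.28 mmol/kg

CA = [HCO3⁻] + 2[CO3²⁻] = (α₁ + 2α₂)·DIC
At pH 7.80: [H⁺]/K1 = 10^-1.80 = 0.015849, K2/[H⁺] = 10^-1.31 = 0.048978
α₁ = 1/(1 + 0.015849 + 0.048978) = 1/1.0648 = 0.9391; α₂ = α₁·K2/[H⁺] = 0.04600
α₁ + 2α₂ = 1.0311
CA = 1.0311 × 8.03 = 8.28 mmol/kg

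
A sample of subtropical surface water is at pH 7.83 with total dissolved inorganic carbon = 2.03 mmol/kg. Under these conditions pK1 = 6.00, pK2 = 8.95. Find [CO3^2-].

[CO3²⁻] = 0.141 mmol/kg

α₂ = 1 / (1 + [H⁺]/K2 + [H⁺]²/(K1K2)) = 1 / (1 + 10^+1.12 + 10^-0.71)
   = 1 / (1 + 13.183 + 0.19498) = 1/14.378 = 0.06955
[CO3²⁻] = α₂ × DIC = 0.06955 × 2.03 = 0.141 mmol/kg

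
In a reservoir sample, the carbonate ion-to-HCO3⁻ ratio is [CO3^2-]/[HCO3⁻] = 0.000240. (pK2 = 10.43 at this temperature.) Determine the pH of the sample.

pH = 6.81

From K2 = [H⁺][CO3^2-]/[HCO3⁻]:  pH = pK2 + log₁₀([CO3^2-]/[HCO3⁻])
log₁₀(0.000240) = -3.620
pH = 10.43 + (-3.620) = 6.81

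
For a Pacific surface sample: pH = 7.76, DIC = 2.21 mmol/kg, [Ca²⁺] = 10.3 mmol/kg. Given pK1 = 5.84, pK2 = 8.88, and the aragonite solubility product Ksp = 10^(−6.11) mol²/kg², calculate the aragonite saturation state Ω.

Ω = 2.04

α₂ = 1 / (1 + [H⁺]/K2 + [H⁺]²/(K1K2)) = 1 / (1 + 10^+1.12 + 10^-0.80)
   = 1 / (1 + 13.183 + 0.15849) = 1/14.341 = 0.06973
[CO3²⁻] = α₂ × DIC = 0.06973 × 2.21 = 0.1541 mmol/kg
Ksp = 10^(−6.11) = 7.762×10^-7
Ω = [Ca²⁺][CO3²⁻]/Ksp = (10.3×10^-3)(1.541×10^-4) / 7.762×10^-7 = 2.04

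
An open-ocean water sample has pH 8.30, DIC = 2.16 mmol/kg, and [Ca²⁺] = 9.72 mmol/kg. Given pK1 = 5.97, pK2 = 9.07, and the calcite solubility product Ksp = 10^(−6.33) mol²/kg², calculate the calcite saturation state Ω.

α₂ = 1 / (1 + [H⁺]/K2 + [H⁺]²/(K1K2)) = 1 / (1 + 10^+0.77 + 10^-1.56)
   = 1 / (1 + 5.8884 + 0.027542) = 1/6.9160 = 0.1446
[CO3²⁻] = α₂ × DIC = 0.1446 × 2.16 = 0.3123 mmol/kg
Ksp = 10^(−6.33) = 4.677×10^-7
Ω = [Ca²⁺][CO3²⁻]/Ksp = (9.72×10^-3)(3.123×10^-4) / 4.677×10^-7 = 6.49

Ω = 6.49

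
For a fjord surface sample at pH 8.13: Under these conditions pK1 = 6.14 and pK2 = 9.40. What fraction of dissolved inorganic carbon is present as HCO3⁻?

α₁ = 1 / (1 + [H⁺]/K1 + K2/[H⁺]) = 1 / (1 + 10^-1.99 + 10^-1.27)
   = 1 / (1 + 0.010233 + 0.053703) = 1/1.0639 = 0.9399

α₁ = 0.940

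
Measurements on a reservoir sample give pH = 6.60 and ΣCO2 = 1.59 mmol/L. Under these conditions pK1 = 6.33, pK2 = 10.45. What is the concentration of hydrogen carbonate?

[HCO3⁻] = 1.03 mmol/L

α₁ = 1 / (1 + [H⁺]/K1 + K2/[H⁺]) = 1 / (1 + 10^-0.27 + 10^-3.85)
   = 1 / (1 + 0.53703 + 0.00014125) = 1/1.5372 = 0.6505
[HCO3⁻] = α₁ × DIC = 0.6505 × 1.59 = 1.03 mmol/L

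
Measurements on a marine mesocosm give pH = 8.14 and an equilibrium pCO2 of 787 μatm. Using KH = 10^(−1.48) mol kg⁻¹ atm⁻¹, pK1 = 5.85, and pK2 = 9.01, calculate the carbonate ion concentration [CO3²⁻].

[CO3²⁻] = 0.685 mmol/kg

[CO2*] = KH · pCO2 = 10^(−1.48) × 787×10^-6 = 2.606×10^-5 mol/kg
α₀ = 1/(1 + K1/[H⁺] + K1K2/[H⁺]²) = 1/(1 + 10^+2.29 + 10^+1.42) = 0.004499
DIC = [CO2*]/α₀ = 2.606×10^-5 / 0.004499 = 5.793 mmol/kg
[CO3²⁻] = α₂·DIC; α₂ = 0.1183, so [CO3²⁻] = 0.1183 × 5.793 = 0.685 mmol/kg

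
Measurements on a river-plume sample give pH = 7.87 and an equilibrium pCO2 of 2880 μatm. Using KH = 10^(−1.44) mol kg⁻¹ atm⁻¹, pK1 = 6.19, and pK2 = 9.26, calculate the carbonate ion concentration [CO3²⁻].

[CO3²⁻] = 0.204 mmol/kg

[CO2*] = KH · pCO2 = 10^(−1.44) × 2880×10^-6 = 1.046×10^-4 mol/kg
α₀ = 1/(1 + K1/[H⁺] + K1K2/[H⁺]²) = 1/(1 + 10^+1.68 + 10^+0.29) = 0.01968
DIC = [CO2*]/α₀ = 1.046×10^-4 / 0.01968 = 5.313 mmol/kg
[CO3²⁻] = α₂·DIC; α₂ = 0.03837, so [CO3²⁻] = 0.03837 × 5.313 = 0.204 mmol/kg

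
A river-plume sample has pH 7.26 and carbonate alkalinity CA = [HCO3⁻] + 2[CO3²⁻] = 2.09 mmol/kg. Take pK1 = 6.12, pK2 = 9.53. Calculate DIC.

CA = [HCO3⁻] + 2[CO3²⁻] = (α₁ + 2α₂)·DIC
At pH 7.26: [H⁺]/K1 = 10^-1.14 = 0.072444, K2/[H⁺] = 10^-2.27 = 0.0053703
α₁ = 1/(1 + 0.072444 + 0.0053703) = 1/1.0778 = 0.9278; α₂ = α₁·K2/[H⁺] = 0.004983
α₁ + 2α₂ = 0.9378
DIC = CA / (α₁ + 2α₂) = 2.09 / 0.9378 = 2.23 mmol/kg

DIC = 2.23 mmol/kg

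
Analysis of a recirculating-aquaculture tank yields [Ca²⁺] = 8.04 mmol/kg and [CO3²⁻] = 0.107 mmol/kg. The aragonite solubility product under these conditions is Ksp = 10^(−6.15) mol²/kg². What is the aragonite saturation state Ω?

Ω = 1.22

Ksp = 10^(−6.15) = 7.079×10^-7
Ω = [Ca²⁺][CO3²⁻]/Ksp = (8.04×10^-3)(0.107×10^-3) / 7.079×10^-7 = 1.22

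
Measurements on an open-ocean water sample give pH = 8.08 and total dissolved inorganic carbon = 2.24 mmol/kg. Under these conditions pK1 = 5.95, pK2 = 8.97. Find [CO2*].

α₀ = 1 / (1 + K1/[H⁺] + K1K2/[H⁺]²) = 1 / (1 + 10^+2.13 + 10^+1.24)
   = 1 / (1 + 134.90 + 17.378) = 1/153.27 = 0.006524
[CO2*] = α₀ × DIC = 0.006524 × 2.24 = 0.0146 mmol/kg = 14.6 μmol/kg

[CO2*] = 14.6 μmol/kg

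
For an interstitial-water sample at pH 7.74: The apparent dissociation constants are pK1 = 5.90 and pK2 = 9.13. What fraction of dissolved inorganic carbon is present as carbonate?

α₂ = 1 / (1 + [H⁺]/K2 + [H⁺]²/(K1K2)) = 1 / (1 + 10^+1.39 + 10^-0.45)
   = 1 / (1 + 24.547 + 0.35481) = 1/25.902 = 0.03861

α₂ = 0.0386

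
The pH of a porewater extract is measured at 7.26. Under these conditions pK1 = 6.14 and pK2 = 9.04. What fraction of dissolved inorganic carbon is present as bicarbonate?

α₁ = 1 / (1 + [H⁺]/K1 + K2/[H⁺]) = 1 / (1 + 10^-1.12 + 10^-1.78)
   = 1 / (1 + 0.075858 + 0.016596) = 1/1.0925 = 0.9154

α₁ = 0.915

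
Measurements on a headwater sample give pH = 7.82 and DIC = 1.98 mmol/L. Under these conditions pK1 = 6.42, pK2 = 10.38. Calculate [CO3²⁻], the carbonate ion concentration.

[CO3²⁻] = 5.23 μmol/L

α₂ = 1 / (1 + [H⁺]/K2 + [H⁺]²/(K1K2)) = 1 / (1 + 10^+2.56 + 10^+1.16)
   = 1 / (1 + 363.08 + 14.454) = 1/378.53 = 0.002642
[CO3²⁻] = α₂ × DIC = 0.002642 × 1.98 = 0.00523 mmol/L = 5.23 μmol/L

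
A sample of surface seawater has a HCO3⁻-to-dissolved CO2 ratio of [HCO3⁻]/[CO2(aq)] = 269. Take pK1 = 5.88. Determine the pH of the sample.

pH = 8.31

From K1 = [H⁺][HCO3⁻]/[CO2(aq)]:  pH = pK1 + log₁₀([HCO3⁻]/[CO2(aq)])
log₁₀(269) = +2.430
pH = 5.88 + (+2.430) = 8.31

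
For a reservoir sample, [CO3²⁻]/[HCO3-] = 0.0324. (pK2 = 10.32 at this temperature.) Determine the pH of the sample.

pH = 8.83

From K2 = [H⁺][CO3²⁻]/[HCO3-]:  pH = pK2 + log₁₀([CO3²⁻]/[HCO3-])
log₁₀(0.0324) = -1.489
pH = 10.32 + (-1.489) = 8.83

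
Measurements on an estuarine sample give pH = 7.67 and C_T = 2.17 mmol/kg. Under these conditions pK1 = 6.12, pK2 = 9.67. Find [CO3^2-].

[CO3²⁻] = 0.0209 mmol/kg

α₂ = 1 / (1 + [H⁺]/K2 + [H⁺]²/(K1K2)) = 1 / (1 + 10^+2.00 + 10^+0.45)
   = 1 / (1 + 100.00 + 2.8184) = 1/103.82 = 0.009632
[CO3²⁻] = α₂ × DIC = 0.009632 × 2.17 = 0.0209 mmol/kg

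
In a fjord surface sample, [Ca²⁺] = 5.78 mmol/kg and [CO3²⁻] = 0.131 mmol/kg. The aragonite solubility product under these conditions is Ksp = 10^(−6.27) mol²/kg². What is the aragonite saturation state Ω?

Ω = 1.41

Ksp = 10^(−6.27) = 5.370×10^-7
Ω = [Ca²⁺][CO3²⁻]/Ksp = (5.78×10^-3)(0.131×10^-3) / 5.370×10^-7 = 1.41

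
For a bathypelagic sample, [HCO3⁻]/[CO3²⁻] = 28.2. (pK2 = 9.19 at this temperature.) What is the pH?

From K2 = [H⁺][CO3²⁻]/[HCO3⁻]:  pH = pK2 − log₁₀([HCO3⁻]/[CO3²⁻])
log₁₀(28.2) = +1.450
pH = 9.19 − (+1.450) = 7.74

pH = 7.74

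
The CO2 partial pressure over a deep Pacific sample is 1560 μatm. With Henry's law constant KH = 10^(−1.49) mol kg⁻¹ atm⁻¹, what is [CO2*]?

[CO2*] = 50.5 μmol/kg

KH = 10^(−1.49) = 3.236×10^-2 mol kg⁻¹ atm⁻¹
[CO2*] = KH · pCO2 = 3.236×10^-2 × 1560×10^-6 atm = 5.05×10^-5 mol/kg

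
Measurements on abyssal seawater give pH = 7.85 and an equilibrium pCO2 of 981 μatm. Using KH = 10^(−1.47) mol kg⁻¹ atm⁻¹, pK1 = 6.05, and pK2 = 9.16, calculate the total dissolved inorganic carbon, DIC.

[CO2*] = KH · pCO2 = 10^(−1.47) × 981×10^-6 = 3.324×10^-5 mol/kg
α₀ = 1/(1 + K1/[H⁺] + K1K2/[H⁺]²) = 1/(1 + 10^+1.80 + 10^+0.49) = 0.01488
DIC = [CO2*]/α₀ = 3.324×10^-5 / 0.01488 = 2.23 mmol/kg

DIC = 2.23 mmol/kg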